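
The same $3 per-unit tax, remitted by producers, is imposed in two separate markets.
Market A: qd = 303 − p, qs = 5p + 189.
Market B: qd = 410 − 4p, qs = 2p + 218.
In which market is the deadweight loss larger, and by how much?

Market A: pre-tax p* = $19, q* = 284; post-tax q = 281.5; deadweight loss = $3.75.
Market B: pre-tax p* = $32, q* = 282; post-tax q = 278; deadweight loss = $6.
Difference: $3.75 vs $6 → market B is larger by $2.25.

Market B, by $2.25.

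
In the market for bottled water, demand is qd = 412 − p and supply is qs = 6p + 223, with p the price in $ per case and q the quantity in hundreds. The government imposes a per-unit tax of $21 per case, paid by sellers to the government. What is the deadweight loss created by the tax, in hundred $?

Deadweight loss = $189 hundred.

Before the tax: set 412 − p = 6p + 223 → p* = $27, q* = 385.
With the tax collected from sellers, supply shifts: qs = 6(p − 21) + 223.
New equilibrium: consumers pay $45, sellers receive $24, q = 367. (Wedge: pb − ps = 21.)
Quantity falls by |ΔQ| = |385 − 367| = 18.
DWL = ½ · t · |ΔQ| = ½ · 21 · 18 = $189.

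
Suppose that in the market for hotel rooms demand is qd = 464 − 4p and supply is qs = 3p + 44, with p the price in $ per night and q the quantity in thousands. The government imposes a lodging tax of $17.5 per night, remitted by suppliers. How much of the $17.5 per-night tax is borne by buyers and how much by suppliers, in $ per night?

Buyers bear $7.5 per night; suppliers bear $10 per night.

Without the tax, 464 − 4p = 3p + 44 gives 7p = 420, so p* = $60 and q* = 224.
With the tax collected from suppliers, supply shifts: qs = 3(p − 17.5) + 44.
Solving gives q = 194 with buyers paying $67.5 and suppliers receiving $50 (the $17.5 wedge).
Burden on buyers: $7.5; on suppliers: $10. (They sum to $17.5.)
The less price-elastic side of the market bears the larger share of a per-unit tax.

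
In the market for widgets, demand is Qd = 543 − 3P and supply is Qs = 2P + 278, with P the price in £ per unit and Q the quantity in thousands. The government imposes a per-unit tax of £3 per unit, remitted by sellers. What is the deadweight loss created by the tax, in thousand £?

Deadweight loss = £5.4 thousand.

Before the tax: set 543 − 3P = 2P + 278 → P* = £53, Q* = 384.
With the tax collected from sellers, supply shifts: Qs = 2(P − 3) + 278.
Solving gives Q = 380.4 with buyers paying £54.2 and sellers receiving £51.2 (the £3 wedge).
Quantity falls by |ΔQ| = |384 − 380.4| = 3.6.
DWL = ½ · t · |ΔQ| = ½ · 3 · 3.6 = £5.4.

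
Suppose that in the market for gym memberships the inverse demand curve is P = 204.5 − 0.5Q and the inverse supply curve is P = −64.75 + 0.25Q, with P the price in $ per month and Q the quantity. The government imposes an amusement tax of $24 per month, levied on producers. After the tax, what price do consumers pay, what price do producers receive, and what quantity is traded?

Consumers pay $41; producers receive $17; quantity = 327.

Rewrite in direct form: Qd = 409 − 2P and Qs = 4P + 259.
Without the tax, 409 − 2P = 4P + 259 gives 6P = 150, so P* = $25 and Q* = 359.
With the tax collected from producers, supply shifts: Qs = 4(P − 24) + 259.
Solving gives Q = 327 with consumers paying $41 and producers receiving $17 (the $24 wedge).
The less price-elastic side of the market bears the larger share of a per-unit tax.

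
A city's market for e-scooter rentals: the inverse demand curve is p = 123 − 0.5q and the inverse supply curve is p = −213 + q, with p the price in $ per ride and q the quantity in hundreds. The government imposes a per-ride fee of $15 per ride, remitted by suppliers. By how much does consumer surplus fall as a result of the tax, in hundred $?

Consumer surplus falls by $1095 hundred.

Inverting to q(p) form: qd = 246 − 2p; qs = p + 213.
Before the tax: set 246 − 2p = p + 213 → p* = $11, q* = 224.
With the tax collected from suppliers, supply shifts: qs = (p − 15) + 213.
New equilibrium: consumers pay $16, suppliers receive $1, q = 214. (Wedge: pb − ps = 15.)
ΔCS is the trapezoid between Q = 214 and Q = 224 of height $5: ½ · (224 + 214) · 5 = $1095.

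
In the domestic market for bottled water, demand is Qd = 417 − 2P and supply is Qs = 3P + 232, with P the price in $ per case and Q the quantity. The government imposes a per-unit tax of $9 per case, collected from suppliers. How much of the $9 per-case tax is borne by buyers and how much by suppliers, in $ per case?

Before the tax: set 417 − 2P = 3P + 232 → P* = $37, Q* = 343.
With the tax collected from suppliers, supply shifts: Qs = 3(P − 9) + 232.
Solving gives Q = 332.2 with buyers paying $42.4 and suppliers receiving $33.4 (the $9 wedge).
Burden on buyers: $5.4; on suppliers: $3.6. (They sum to $9.)

Buyers bear $5.4 per case; suppliers bear $3.6 per case.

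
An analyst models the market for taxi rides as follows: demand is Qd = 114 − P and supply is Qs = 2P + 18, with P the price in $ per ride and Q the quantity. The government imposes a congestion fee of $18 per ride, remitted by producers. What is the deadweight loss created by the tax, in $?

Before the tax: set 114 − P = 2P + 18 → P* = $32, Q* = 82.
With the tax collected from producers, supply shifts: Qs = 2(P − 18) + 18.
New equilibrium: consumers pay $44, producers receive $26, Q = 70. (Wedge: Pb − Ps = 18.)
Quantity falls by |ΔQ| = |82 − 70| = 12.
DWL = ½ · t · |ΔQ| = ½ · 18 · 12 = $108.

Deadweight loss = $108.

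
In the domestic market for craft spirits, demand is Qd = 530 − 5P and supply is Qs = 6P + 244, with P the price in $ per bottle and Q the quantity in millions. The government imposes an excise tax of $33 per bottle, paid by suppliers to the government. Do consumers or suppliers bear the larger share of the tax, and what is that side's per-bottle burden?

Without the tax, 530 − 5P = 6P + 244 gives 11P = 286, so P* = $26 and Q* = 400.
With the tax collected from suppliers, supply shifts: Qs = 6(P − 33) + 244.
New equilibrium: consumers pay $44, suppliers receive $11, Q = 310. (Wedge: Pb − Ps = 33.)
Per-bottle burden: consumers $18, suppliers $15.
Consumers take the larger share because demand is less price-elastic here (demand slope 5 vs supply slope 6).
The less price-elastic side of the market bears the larger share of a per-unit tax.

Consumers bear the larger share: $18 per bottle.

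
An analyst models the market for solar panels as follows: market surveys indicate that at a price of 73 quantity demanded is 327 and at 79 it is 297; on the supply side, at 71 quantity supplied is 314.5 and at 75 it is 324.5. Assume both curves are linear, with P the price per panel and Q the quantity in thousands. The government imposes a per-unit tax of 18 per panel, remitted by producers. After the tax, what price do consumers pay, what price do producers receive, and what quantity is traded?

Demand slope: (297 − 327)/(79 − 73) = -5, so Qd = 692 − 5P.
Supply slope: (324.5 − 314.5)/(75 − 71) = 2.5, so Qs = 2.5P + 137.
Before the tax: set 692 − 5P = 2.5P + 137 → P* = 74, Q* = 322.
With the tax collected from producers, supply shifts: Qs = 2.5(P − 18) + 137.
Solving gives Q = 292 with consumers paying 80 and producers receiving 62 (the 18 wedge).

Consumers pay 80; producers receive 62; quantity = 292.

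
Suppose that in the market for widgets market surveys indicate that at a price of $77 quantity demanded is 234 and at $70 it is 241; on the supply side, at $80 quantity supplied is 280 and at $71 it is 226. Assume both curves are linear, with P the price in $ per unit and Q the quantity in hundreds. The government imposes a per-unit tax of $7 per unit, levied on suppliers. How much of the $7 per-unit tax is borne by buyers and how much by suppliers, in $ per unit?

Buyers bear $6 per unit; suppliers bear $1 per unit.

Demand slope: (241 − 234)/(70 − 77) = -1, so Qd = 311 − P.
Supply slope: (226 − 280)/(71 − 80) = 6, so Qs = 6P − 200.
Before the tax: set 311 − P = 6P − 200 → P* = $73, Q* = 238.
With the tax collected from suppliers, supply shifts: Qs = 6(P − 7) − 200.
New equilibrium: buyers pay $79, suppliers receive $72, Q = 232. (Wedge: Pb − Ps = 7.)
Burden on buyers: $6; on suppliers: $1. (They sum to $7.)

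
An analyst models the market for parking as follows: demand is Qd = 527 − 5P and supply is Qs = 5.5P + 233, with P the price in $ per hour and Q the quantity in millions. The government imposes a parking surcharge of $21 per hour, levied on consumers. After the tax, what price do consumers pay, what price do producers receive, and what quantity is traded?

Without the tax, 527 − 5P = 5.5P + 233 gives 10.5P = 294, so P* = $28 and Q* = 387.
With the tax collected from consumers, demand (in seller-price terms) shifts: Qd = 527 − 5(P + 21).
New equilibrium: consumers pay $39, producers receive $18, Q = 332. (Wedge: Pb − Ps = 21.)

Consumers pay $39; producers receive $18; quantity = 332.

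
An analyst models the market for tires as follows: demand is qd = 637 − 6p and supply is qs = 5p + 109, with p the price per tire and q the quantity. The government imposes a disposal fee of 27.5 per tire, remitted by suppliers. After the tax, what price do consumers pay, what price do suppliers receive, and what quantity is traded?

Consumers pay 60.5; suppliers receive 33; quantity = 274.

Without the tax, 637 − 6p = 5p + 109 gives 11p = 528, so p* = 48 and q* = 349.
With the tax collected from suppliers, supply shifts: qs = 5(p − 27.5) + 109.
Solving gives q = 274 with consumers paying 60.5 and suppliers receiving 33 (the 27.5 wedge).
The less price-elastic side of the market bears the larger share of a per-unit tax.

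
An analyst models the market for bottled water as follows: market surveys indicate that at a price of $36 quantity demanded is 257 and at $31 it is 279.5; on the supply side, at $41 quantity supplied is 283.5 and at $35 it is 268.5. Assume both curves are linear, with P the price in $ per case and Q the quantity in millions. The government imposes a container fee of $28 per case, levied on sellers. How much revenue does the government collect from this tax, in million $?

Demand slope: (279.5 − 257)/(31 − 36) = -4.5, so Qd = 419 − 4.5P.
Supply slope: (268.5 − 283.5)/(35 − 41) = 2.5, so Qs = 2.5P + 181.
Without the tax, 419 − 4.5P = 2.5P + 181 gives 7P = 238, so P* = $34 and Q* = 266.
With the tax collected from sellers, supply shifts: Qs = 2.5(P − 28) + 181.
Solving gives Q = 221 with buyers paying $44 and sellers receiving $16 (the $28 wedge).
Revenue = t · Q = 28 · 221 = $6188.

Tax revenue = $6188 million.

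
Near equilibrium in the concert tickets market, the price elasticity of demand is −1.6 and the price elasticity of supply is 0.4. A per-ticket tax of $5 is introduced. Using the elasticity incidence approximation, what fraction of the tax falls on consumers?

Consumers' share ≈ 0.2.

Incidence ratio: consumers' share ≈ εs / (εs + |εd|) = 0.4 / (0.4 + 1.6) = 0.2.
Supply is the less elastic side, so consumers bear the smaller share.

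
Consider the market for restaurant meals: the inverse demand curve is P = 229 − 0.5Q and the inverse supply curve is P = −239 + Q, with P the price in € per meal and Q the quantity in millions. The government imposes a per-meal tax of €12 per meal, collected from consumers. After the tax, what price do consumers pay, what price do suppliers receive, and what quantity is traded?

Rewrite in direct form: Qd = 458 − 2P and Qs = P + 239.
Without the tax, 458 − 2P = P + 239 gives 3P = 219, so P* = €73 and Q* = 312.
With the tax collected from consumers, demand (in seller-price terms) shifts: Qd = 458 − 2(P + 12).
Solving gives Q = 304 with consumers paying €77 and suppliers receiving €65 (the €12 wedge).

Consumers pay €77; suppliers receive €65; quantity = 304.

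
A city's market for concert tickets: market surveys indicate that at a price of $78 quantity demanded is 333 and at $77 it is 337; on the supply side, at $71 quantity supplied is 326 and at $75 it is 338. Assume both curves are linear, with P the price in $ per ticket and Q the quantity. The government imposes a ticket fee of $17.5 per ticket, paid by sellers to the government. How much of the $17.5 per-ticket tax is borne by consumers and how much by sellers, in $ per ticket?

Consumers bear $7.5 per ticket; sellers bear $10 per ticket.

Demand slope: (337 − 333)/(77 − 78) = -4, so Qd = 645 − 4P.
Supply slope: (338 − 326)/(75 − 71) = 3, so Qs = 3P + 113.
Before the tax: set 645 − 4P = 3P + 113 → P* = $76, Q* = 341.
With the tax collected from sellers, supply shifts: Qs = 3(P − 17.5) + 113.
New equilibrium: consumers pay $83.5, sellers receive $66, Q = 311. (Wedge: Pb − Ps = 17.5.)
Burden on consumers: $7.5; on sellers: $10. (They sum to $17.5.)
The less price-elastic side of the market bears the larger share of a per-unit tax.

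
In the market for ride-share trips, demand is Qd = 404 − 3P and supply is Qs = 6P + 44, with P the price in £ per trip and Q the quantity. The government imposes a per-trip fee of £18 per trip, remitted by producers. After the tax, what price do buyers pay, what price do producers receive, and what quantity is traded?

Before the tax: set 404 − 3P = 6P + 44 → P* = £40, Q* = 284.
With the tax collected from producers, supply shifts: Qs = 6(P − 18) + 44.
New equilibrium: buyers pay £52, producers receive £34, Q = 248. (Wedge: Pb − Ps = 18.)

Buyers pay £52; producers receive £34; quantity = 248.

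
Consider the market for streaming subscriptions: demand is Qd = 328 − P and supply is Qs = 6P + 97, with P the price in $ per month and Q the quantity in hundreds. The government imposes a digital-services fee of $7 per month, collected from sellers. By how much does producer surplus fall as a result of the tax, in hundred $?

Before the tax: set 328 − P = 6P + 97 → P* = $33, Q* = 295.
With the tax collected from sellers, supply shifts: Qs = 6(P − 7) + 97.
New equilibrium: buyers pay $39, sellers receive $32, Q = 289. (Wedge: Pb − Ps = 7.)
ΔPS is the trapezoid between Q = 289 and Q = 295 of height $1: ½ · (295 + 289) · 1 = $292.

Producer surplus falls by $292 hundred.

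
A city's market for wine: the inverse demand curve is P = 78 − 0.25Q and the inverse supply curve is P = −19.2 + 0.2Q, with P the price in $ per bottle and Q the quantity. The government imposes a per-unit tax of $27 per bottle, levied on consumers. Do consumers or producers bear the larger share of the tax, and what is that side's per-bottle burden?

Consumers bear the larger share: $15 per bottle.

Inverting to Q(P) form: Qd = 312 − 4P; Qs = 5P + 96.
Before the tax: set 312 − 4P = 5P + 96 → P* = $24, Q* = 216.
With the tax collected from consumers, demand (in seller-price terms) shifts: Qd = 312 − 4(P + 27).
New equilibrium: consumers pay $39, producers receive $12, Q = 156. (Wedge: Pb − Ps = 27.)
Per-bottle burden: consumers $15, producers $12.
Consumers take the larger share because demand is less price-elastic here (demand slope 4 vs supply slope 5).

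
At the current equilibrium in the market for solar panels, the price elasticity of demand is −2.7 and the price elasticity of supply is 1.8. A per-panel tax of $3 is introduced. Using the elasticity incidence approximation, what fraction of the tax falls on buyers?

Incidence ratio: buyers' share ≈ εs / (εs + |εd|) = 1.8 / (1.8 + 2.7) = 0.4.
Supply is the less elastic side, so buyers bear the smaller share.

Buyers' share ≈ 0.4.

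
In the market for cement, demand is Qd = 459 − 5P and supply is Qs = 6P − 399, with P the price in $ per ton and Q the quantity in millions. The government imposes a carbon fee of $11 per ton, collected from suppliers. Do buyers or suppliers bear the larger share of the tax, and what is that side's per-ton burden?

Buyers bear the larger share: $6 per ton.

Before the tax: set 459 − 5P = 6P − 399 → P* = $78, Q* = 69.
With the tax collected from suppliers, supply shifts: Qs = 6(P − 11) − 399.
New equilibrium: buyers pay $84, suppliers receive $73, Q = 39. (Wedge: Pb − Ps = 11.)
Per-ton burden: buyers $6, suppliers $5.
Buyers take the larger share because demand is less price-elastic here (demand slope 5 vs supply slope 6).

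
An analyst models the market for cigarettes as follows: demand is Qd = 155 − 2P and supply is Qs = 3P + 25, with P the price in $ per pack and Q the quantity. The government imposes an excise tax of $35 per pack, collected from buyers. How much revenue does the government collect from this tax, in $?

Before the tax: set 155 − 2P = 3P + 25 → P* = $26, Q* = 103.
With the tax collected from buyers, demand (in seller-price terms) shifts: Qd = 155 − 2(P + 35).
New equilibrium: buyers pay $47, sellers receive $12, Q = 61. (Wedge: Pb − Ps = 35.)
Revenue = t · Q = 35 · 61 = $2135.

Tax revenue = $2135.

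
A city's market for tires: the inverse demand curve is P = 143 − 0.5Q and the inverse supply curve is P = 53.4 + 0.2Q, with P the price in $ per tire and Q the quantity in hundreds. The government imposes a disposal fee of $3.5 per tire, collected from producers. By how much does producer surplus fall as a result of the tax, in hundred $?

Rewrite in direct form: Qd = 286 − 2P and Qs = 5P − 267.
Before the tax: set 286 − 2P = 5P − 267 → P* = $79, Q* = 128.
With the tax collected from producers, supply shifts: Qs = 5(P − 3.5) − 267.
New equilibrium: buyers pay $81.5, producers receive $78, Q = 123. (Wedge: Pb − Ps = 3.5.)
ΔPS is the trapezoid between Q = 123 and Q = 128 of height $1: ½ · (128 + 123) · 1 = $125.5.

Producer surplus falls by $125.5 hundred.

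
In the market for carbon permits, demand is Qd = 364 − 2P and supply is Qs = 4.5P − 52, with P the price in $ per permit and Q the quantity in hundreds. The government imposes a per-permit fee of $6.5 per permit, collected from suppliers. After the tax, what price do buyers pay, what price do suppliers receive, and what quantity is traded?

Buyers pay $68.5; suppliers receive $62; quantity = 227.

Before the tax: set 364 − 2P = 4.5P − 52 → P* = $64, Q* = 236.
With the tax collected from suppliers, supply shifts: Qs = 4.5(P − 6.5) − 52.
Solving gives Q = 227 with buyers paying $68.5 and suppliers receiving $62 (the $6.5 wedge).
The less price-elastic side of the market bears the larger share of a per-unit tax.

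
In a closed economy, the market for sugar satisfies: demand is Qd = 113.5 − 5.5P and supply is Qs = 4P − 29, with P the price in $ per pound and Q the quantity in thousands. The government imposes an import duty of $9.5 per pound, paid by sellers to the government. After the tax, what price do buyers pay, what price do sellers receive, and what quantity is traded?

Buyers pay $19; sellers receive $9.5; quantity = 9.

Before the tax: set 113.5 − 5.5P = 4P − 29 → P* = $15, Q* = 31.
With the tax collected from sellers, supply shifts: Qs = 4(P − 9.5) − 29.
New equilibrium: buyers pay $19, sellers receive $9.5, Q = 9. (Wedge: Pb − Ps = 9.5.)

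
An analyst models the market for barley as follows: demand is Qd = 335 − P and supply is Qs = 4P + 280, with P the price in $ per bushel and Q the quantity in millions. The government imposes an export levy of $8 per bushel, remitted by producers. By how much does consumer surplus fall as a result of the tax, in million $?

Before the tax: set 335 − P = 4P + 280 → P* = $11, Q* = 324.
With the tax collected from producers, supply shifts: Qs = 4(P − 8) + 280.
Solving gives Q = 317.6 with consumers paying $17.4 and producers receiving $9.4 (the $8 wedge).
ΔCS is the trapezoid between Q = 317.6 and Q = 324 of height $6.4: ½ · (324 + 317.6) · 6.4 = $2053.12.

Consumer surplus falls by $2053.12 million.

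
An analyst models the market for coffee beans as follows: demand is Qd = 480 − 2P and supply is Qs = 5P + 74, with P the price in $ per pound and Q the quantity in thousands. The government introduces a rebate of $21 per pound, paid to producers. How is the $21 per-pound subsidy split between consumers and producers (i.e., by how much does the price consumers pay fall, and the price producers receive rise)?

Without the subsidy, 480 − 2P = 5P + 74 gives 7P = 406, so P* = $58 and Q* = 364.
With a per-unit subsidy paid to producers, each receives P + 21 per unit sold, so supply becomes Qs = 5(P + 21) + 74.
Solving gives Q = 394 with consumers paying $43 and producers receiving $64 (the $21 wedge).
Gain to consumers: $15; to producers: $6. (They sum to $21.)

Consumers gain $15 per pound; producers gain $6 per pound.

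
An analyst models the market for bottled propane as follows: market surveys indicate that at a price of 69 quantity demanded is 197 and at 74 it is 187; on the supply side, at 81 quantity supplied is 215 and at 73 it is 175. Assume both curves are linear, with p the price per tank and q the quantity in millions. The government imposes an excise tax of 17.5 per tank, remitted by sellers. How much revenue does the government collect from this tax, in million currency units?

Tax revenue = 2800 million.

Demand slope: (187 − 197)/(74 − 69) = -2, so qd = 335 − 2p.
Supply slope: (175 − 215)/(73 − 81) = 5, so qs = 5p − 190.
Without the tax, 335 − 2p = 5p − 190 gives 7p = 525, so p* = 75 and q* = 185.
With the tax collected from sellers, supply shifts: qs = 5(p − 17.5) − 190.
New equilibrium: buyers pay 87.5, sellers receive 70, q = 160. (Wedge: pb − ps = 17.5.)
Revenue = t · Q = 17.5 · 160 = 2800.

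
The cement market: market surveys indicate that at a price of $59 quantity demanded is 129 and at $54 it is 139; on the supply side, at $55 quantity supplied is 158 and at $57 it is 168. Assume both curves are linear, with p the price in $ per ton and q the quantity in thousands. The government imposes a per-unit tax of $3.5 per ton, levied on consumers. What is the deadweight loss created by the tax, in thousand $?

Demand slope: (139 − 129)/(54 − 59) = -2, so qd = 247 − 2p.
Supply slope: (168 − 158)/(57 − 55) = 5, so qs = 5p − 117.
Without the tax, 247 − 2p = 5p − 117 gives 7p = 364, so p* = $52 and q* = 143.
With the tax collected from consumers, demand (in seller-price terms) shifts: qd = 247 − 2(p + 3.5).
Solving gives q = 138 with consumers paying $54.5 and suppliers receiving $51 (the $3.5 wedge).
Quantity falls by |ΔQ| = |143 − 138| = 5.
DWL = ½ · t · |ΔQ| = ½ · 3.5 · 5 = $8.75.

Deadweight loss = $8.75 thousand.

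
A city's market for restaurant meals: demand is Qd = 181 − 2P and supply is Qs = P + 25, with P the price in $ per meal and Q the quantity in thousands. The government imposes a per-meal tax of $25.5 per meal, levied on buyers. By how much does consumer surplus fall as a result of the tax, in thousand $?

Before the tax: set 181 − 2P = P + 25 → P* = $52, Q* = 77.
With the tax collected from buyers, demand (in seller-price terms) shifts: Qd = 181 − 2(P + 25.5).
New equilibrium: buyers pay $60.5, producers receive $35, Q = 60. (Wedge: Pb − Ps = 25.5.)
ΔCS is the trapezoid between Q = 60 and Q = 77 of height $8.5: ½ · (77 + 60) · 8.5 = $582.25.

Consumer surplus falls by $582.25 thousand.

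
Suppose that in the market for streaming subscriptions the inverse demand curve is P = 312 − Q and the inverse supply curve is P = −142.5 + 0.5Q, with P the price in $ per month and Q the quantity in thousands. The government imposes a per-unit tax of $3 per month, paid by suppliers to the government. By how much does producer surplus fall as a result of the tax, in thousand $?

Inverting to Q(P) form: Qd = 312 − P; Qs = 2P + 285.
Before the tax: set 312 − P = 2P + 285 → P* = $9, Q* = 303.
With the tax collected from suppliers, supply shifts: Qs = 2(P − 3) + 285.
New equilibrium: buyers pay $11, suppliers receive $8, Q = 301. (Wedge: Pb − Ps = 3.)
ΔPS is the trapezoid between Q = 301 and Q = 303 of height $1: ½ · (303 + 301) · 1 = $302.

Producer surplus falls by $302 thousand.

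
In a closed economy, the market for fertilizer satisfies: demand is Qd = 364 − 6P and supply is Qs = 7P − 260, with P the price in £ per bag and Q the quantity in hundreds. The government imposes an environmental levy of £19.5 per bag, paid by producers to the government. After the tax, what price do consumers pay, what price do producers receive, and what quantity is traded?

Before the tax: set 364 − 6P = 7P − 260 → P* = £48, Q* = 76.
With the tax collected from producers, supply shifts: Qs = 7(P − 19.5) − 260.
New equilibrium: consumers pay £58.5, producers receive £39, Q = 13. (Wedge: Pb − Ps = 19.5.)
The less price-elastic side of the market bears the larger share of a per-unit tax.

Consumers pay £58.5; producers receive £39; quantity = 13.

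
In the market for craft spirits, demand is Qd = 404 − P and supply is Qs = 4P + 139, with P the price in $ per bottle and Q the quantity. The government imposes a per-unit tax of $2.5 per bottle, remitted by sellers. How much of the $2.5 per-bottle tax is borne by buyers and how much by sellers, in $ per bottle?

Buyers bear $2 per bottle; sellers bear $0.5 per bottle.

Before the tax: set 404 − P = 4P + 139 → P* = $53, Q* = 351.
With the tax collected from sellers, supply shifts: Qs = 4(P − 2.5) + 139.
Solving gives Q = 349 with buyers paying $55 and sellers receiving $52.5 (the $2.5 wedge).
Burden on buyers: $2; on sellers: $0.5. (They sum to $2.5.)
The less price-elastic side of the market bears the larger share of a per-unit tax.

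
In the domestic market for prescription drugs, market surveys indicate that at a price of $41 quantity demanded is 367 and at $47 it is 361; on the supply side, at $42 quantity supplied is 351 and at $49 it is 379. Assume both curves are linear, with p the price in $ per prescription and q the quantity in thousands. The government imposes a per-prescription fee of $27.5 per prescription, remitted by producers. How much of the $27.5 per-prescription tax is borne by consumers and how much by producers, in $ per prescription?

Consumers bear $22 per prescription; producers bear $5.5 per prescription.

Demand slope: (361 − 367)/(47 − 41) = -1, so qd = 408 − p.
Supply slope: (379 − 351)/(49 − 42) = 4, so qs = 4p + 183.
Before the tax: set 408 − p = 4p + 183 → p* = $45, q* = 363.
With the tax collected from producers, supply shifts: qs = 4(p − 27.5) + 183.
New equilibrium: consumers pay $67, producers receive $39.5, q = 341. (Wedge: pb − ps = 27.5.)
Burden on consumers: $22; on producers: $5.5. (They sum to $27.5.)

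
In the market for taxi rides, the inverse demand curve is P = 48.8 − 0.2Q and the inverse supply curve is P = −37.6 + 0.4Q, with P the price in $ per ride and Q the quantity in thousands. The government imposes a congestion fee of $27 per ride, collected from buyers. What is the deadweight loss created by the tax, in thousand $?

Deadweight loss = $607.5 thousand.

Rewrite in direct form: Qd = 244 − 5P and Qs = 2.5P + 94.
Without the tax, 244 − 5P = 2.5P + 94 gives 7.5P = 150, so P* = $20 and Q* = 144.
With the tax collected from buyers, demand (in seller-price terms) shifts: Qd = 244 − 5(P + 27).
Solving gives Q = 99 with buyers paying $29 and sellers receiving $2 (the $27 wedge).
Quantity falls by |ΔQ| = |144 − 99| = 45.
DWL = ½ · t · |ΔQ| = ½ · 27 · 45 = $607.5.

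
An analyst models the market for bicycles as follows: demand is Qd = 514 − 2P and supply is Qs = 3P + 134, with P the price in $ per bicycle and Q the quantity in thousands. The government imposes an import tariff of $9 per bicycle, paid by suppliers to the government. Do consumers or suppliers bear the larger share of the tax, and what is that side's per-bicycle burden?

Without the tax, 514 − 2P = 3P + 134 gives 5P = 380, so P* = $76 and Q* = 362.
With the tax collected from suppliers, supply shifts: Qs = 3(P − 9) + 134.
Solving gives Q = 351.2 with consumers paying $81.4 and suppliers receiving $72.4 (the $9 wedge).
Per-bicycle burden: consumers $5.4, suppliers $3.6.
Consumers take the larger share because demand is less price-elastic here (demand slope 2 vs supply slope 3).
The less price-elastic side of the market bears the larger share of a per-unit tax.

Consumers bear the larger share: $5.4 per bicycle.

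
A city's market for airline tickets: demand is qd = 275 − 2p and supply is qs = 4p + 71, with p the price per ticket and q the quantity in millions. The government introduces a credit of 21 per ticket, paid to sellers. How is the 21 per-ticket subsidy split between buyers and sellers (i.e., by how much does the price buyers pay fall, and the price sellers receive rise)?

Without the subsidy, 275 − 2p = 4p + 71 gives 6p = 204, so p* = 34 and q* = 207.
With a per-unit subsidy paid to sellers, each receives p + 21 per unit sold, so supply becomes qs = 4(p + 21) + 71.
Solving gives q = 235 with buyers paying 20 and sellers receiving 41 (the 21 wedge).
Gain to buyers: 14; to sellers: 7. (They sum to 21.)

Buyers gain 14 per ticket; sellers gain 7 per ticket.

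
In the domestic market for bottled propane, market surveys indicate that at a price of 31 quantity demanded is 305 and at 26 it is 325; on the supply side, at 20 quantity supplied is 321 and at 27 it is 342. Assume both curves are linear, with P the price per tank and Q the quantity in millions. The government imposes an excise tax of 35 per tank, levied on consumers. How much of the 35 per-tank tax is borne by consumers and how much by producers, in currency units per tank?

Demand slope: (325 − 305)/(26 − 31) = -4, so Qd = 429 − 4P.
Supply slope: (342 − 321)/(27 − 20) = 3, so Qs = 3P + 261.
Before the tax: set 429 − 4P = 3P + 261 → P* = 24, Q* = 333.
With the tax collected from consumers, demand (in seller-price terms) shifts: Qd = 429 − 4(P + 35).
Solving gives Q = 273 with consumers paying 39 and producers receiving 4 (the 35 wedge).
Burden on consumers: 15; on producers: 20. (They sum to 35.)
The less price-elastic side of the market bears the larger share of a per-unit tax.

Consumers bear 15 per tank; producers bear 20 per tank.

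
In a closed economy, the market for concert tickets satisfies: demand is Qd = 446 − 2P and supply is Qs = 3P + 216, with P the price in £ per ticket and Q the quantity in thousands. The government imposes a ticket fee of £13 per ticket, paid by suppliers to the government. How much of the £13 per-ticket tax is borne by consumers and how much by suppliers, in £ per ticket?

Without the tax, 446 − 2P = 3P + 216 gives 5P = 230, so P* = £46 and Q* = 354.
With the tax collected from suppliers, supply shifts: Qs = 3(P − 13) + 216.
New equilibrium: consumers pay £53.8, suppliers receive £40.8, Q = 338.4. (Wedge: Pb − Ps = 13.)
Burden on consumers: £7.8; on suppliers: £5.2. (They sum to £13.)
The less price-elastic side of the market bears the larger share of a per-unit tax.

Consumers bear £7.8 per ticket; suppliers bear £5.2 per ticket.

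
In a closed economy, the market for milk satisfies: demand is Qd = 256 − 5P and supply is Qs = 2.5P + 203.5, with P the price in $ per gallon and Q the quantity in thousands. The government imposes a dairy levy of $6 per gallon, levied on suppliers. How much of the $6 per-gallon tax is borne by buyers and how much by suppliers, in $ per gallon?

Buyers bear $2 per gallon; suppliers bear $4 per gallon.

Before the tax: set 256 − 5P = 2.5P + 203.5 → P* = $7, Q* = 221.
With the tax collected from suppliers, supply shifts: Qs = 2.5(P − 6) + 203.5.
Solving gives Q = 211 with buyers paying $9 and suppliers receiving $3 (the $6 wedge).
Burden on buyers: $2; on suppliers: $4. (They sum to $6.)
The less price-elastic side of the market bears the larger share of a per-unit tax.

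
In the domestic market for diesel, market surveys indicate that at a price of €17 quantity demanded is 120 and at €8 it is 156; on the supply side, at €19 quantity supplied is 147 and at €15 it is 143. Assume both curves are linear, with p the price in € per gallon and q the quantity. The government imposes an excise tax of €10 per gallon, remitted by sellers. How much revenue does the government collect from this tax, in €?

Tax revenue = €1320.

Demand slope: (156 − 120)/(8 − 17) = -4, so qd = 188 − 4p.
Supply slope: (143 − 147)/(15 − 19) = 1, so qs = p + 128.
Before the tax: set 188 − 4p = p + 128 → p* = €12, q* = 140.
With the tax collected from sellers, supply shifts: qs = (p − 10) + 128.
New equilibrium: consumers pay €14, sellers receive €4, q = 132. (Wedge: pb − ps = 10.)
Revenue = t · Q = 10 · 132 = €1320.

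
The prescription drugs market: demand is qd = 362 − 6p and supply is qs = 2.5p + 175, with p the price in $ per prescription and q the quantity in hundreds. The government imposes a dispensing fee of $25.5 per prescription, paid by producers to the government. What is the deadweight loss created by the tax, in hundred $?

Without the tax, 362 − 6p = 2.5p + 175 gives 8.5p = 187, so p* = $22 and q* = 230.
With the tax collected from producers, supply shifts: qs = 2.5(p − 25.5) + 175.
Solving gives q = 185 with consumers paying $29.5 and producers receiving $4 (the $25.5 wedge).
Quantity falls by |ΔQ| = |230 − 185| = 45.
DWL = ½ · t · |ΔQ| = ½ · 25.5 · 45 = $573.75.

Deadweight loss = $573.75 hundred.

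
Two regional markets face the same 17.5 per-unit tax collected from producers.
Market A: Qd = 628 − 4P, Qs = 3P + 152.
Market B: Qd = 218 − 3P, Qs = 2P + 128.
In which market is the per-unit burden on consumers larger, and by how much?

Market A: pre-tax P* = 68, Q* = 356; post-tax Q = 326; per-unit burden on consumers = 7.5.
Market B: pre-tax P* = 18, Q* = 164; post-tax Q = 143; per-unit burden on consumers = 7.
Difference: 7.5 vs 7 → market A is larger by 0.5.

Market A, by 0.5.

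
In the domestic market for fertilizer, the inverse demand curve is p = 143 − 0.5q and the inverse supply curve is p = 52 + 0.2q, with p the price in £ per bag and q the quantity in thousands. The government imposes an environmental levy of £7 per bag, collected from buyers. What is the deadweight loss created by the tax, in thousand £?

Deadweight loss = £35 thousand.

Rewrite in direct form: qd = 286 − 2p and qs = 5p − 260.
Before the tax: set 286 − 2p = 5p − 260 → p* = £78, q* = 130.
With the tax collected from buyers, demand (in seller-price terms) shifts: qd = 286 − 2(p + 7).
Solving gives q = 120 with buyers paying £83 and producers receiving £76 (the £7 wedge).
Quantity falls by |ΔQ| = |130 − 120| = 10.
DWL = ½ · t · |ΔQ| = ½ · 7 · 10 = £35.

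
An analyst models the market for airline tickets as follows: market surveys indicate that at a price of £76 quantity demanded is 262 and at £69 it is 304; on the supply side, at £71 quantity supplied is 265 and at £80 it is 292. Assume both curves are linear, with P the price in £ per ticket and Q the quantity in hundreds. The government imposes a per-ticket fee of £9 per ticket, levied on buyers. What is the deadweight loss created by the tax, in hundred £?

Demand slope: (304 − 262)/(69 − 76) = -6, so Qd = 718 − 6P.
Supply slope: (292 − 265)/(80 − 71) = 3, so Qs = 3P + 52.
Before the tax: set 718 − 6P = 3P + 52 → P* = £74, Q* = 274.
With the tax collected from buyers, demand (in seller-price terms) shifts: Qd = 718 − 6(P + 9).
New equilibrium: buyers pay £77, producers receive £68, Q = 256. (Wedge: Pb − Ps = 9.)
Quantity falls by |ΔQ| = |274 − 256| = 18.
DWL = ½ · t · |ΔQ| = ½ · 9 · 18 = £81.

Deadweight loss = £81 hundred.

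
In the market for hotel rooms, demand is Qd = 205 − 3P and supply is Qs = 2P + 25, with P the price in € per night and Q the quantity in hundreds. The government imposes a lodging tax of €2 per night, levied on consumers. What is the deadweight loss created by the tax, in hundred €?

Without the tax, 205 − 3P = 2P + 25 gives 5P = 180, so P* = €36 and Q* = 97.
With the tax collected from consumers, demand (in seller-price terms) shifts: Qd = 205 − 3(P + 2).
Solving gives Q = 94.6 with consumers paying €36.8 and producers receiving €34.8 (the €2 wedge).
Quantity falls by |ΔQ| = |97 − 94.6| = 2.4.
DWL = ½ · t · |ΔQ| = ½ · 2 · 2.4 = €2.4.

Deadweight loss = €2.4 hundred.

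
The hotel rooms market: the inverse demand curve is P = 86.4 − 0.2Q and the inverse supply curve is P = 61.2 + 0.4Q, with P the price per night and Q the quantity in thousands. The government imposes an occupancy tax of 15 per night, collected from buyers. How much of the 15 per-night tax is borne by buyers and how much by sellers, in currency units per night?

Buyers bear 5 per night; sellers bear 10 per night.

Inverting to Q(P) form: Qd = 432 − 5P; Qs = 2.5P − 153.
Without the tax, 432 − 5P = 2.5P − 153 gives 7.5P = 585, so P* = 78 and Q* = 42.
With the tax collected from buyers, demand (in seller-price terms) shifts: Qd = 432 − 5(P + 15).
Solving gives Q = 17 with buyers paying 83 and sellers receiving 68 (the 15 wedge).
Burden on buyers: 5; on sellers: 10. (They sum to 15.)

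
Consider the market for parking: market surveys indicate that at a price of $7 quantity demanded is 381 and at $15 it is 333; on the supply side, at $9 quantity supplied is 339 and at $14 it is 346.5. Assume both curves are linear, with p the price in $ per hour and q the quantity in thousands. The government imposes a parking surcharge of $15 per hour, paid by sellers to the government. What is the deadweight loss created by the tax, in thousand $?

Demand slope: (333 − 381)/(15 − 7) = -6, so qd = 423 − 6p.
Supply slope: (346.5 − 339)/(14 − 9) = 1.5, so qs = 1.5p + 325.5.
Without the tax, 423 − 6p = 1.5p + 325.5 gives 7.5p = 97.5, so p* = $13 and q* = 345.
With the tax collected from sellers, supply shifts: qs = 1.5(p − 15) + 325.5.
Solving gives q = 327 with buyers paying $16 and sellers receiving $1 (the $15 wedge).
Quantity falls by |ΔQ| = |345 − 327| = 18.
DWL = ½ · t · |ΔQ| = ½ · 15 · 18 = $135.

Deadweight loss = $135 thousand.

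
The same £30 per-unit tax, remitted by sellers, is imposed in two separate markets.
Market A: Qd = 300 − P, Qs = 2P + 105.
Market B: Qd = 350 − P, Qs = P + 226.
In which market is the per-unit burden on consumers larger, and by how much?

Market A: pre-tax P* = £65, Q* = 235; post-tax Q = 215; per-unit burden on consumers = £20.
Market B: pre-tax P* = £62, Q* = 288; post-tax Q = 273; per-unit burden on consumers = £15.
Difference: £20 vs £15 → market A is larger by £5.

Market A, by £5.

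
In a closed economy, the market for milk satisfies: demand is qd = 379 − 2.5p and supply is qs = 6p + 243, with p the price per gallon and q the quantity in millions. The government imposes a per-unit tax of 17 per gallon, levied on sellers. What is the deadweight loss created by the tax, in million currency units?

Without the tax, 379 − 2.5p = 6p + 243 gives 8.5p = 136, so p* = 16 and q* = 339.
With the tax collected from sellers, supply shifts: qs = 6(p − 17) + 243.
Solving gives q = 309 with buyers paying 28 and sellers receiving 11 (the 17 wedge).
Quantity falls by |ΔQ| = |339 − 309| = 30.
DWL = ½ · t · |ΔQ| = ½ · 17 · 30 = 255.

Deadweight loss = 255 million.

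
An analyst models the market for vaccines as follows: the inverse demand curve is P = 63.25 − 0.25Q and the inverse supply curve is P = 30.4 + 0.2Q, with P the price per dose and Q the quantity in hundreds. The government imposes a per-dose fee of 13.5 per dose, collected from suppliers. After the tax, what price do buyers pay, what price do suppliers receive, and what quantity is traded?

Rewrite in direct form: Qd = 253 − 4P and Qs = 5P − 152.
Before the tax: set 253 − 4P = 5P − 152 → P* = 45, Q* = 73.
With the tax collected from suppliers, supply shifts: Qs = 5(P − 13.5) − 152.
Solving gives Q = 43 with buyers paying 52.5 and suppliers receiving 39 (the 13.5 wedge).
The less price-elastic side of the market bears the larger share of a per-unit tax.

Buyers pay 52.5; suppliers receive 39; quantity = 43.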